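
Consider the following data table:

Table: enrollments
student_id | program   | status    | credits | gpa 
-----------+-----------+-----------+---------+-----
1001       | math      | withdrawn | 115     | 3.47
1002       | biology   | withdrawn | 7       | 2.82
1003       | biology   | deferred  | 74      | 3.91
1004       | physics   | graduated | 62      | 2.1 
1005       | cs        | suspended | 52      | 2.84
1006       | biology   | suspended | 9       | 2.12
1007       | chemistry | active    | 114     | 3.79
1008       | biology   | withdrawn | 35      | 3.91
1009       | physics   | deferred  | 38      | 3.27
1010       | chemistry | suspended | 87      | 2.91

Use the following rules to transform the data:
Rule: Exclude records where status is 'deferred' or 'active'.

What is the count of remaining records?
7

Step 1: Count records to exclude
  - 2 (deferred) + 1 (active) = 3 records
Step 2: Total records: 10
Step 3: Remaining = 10 - 3 = 7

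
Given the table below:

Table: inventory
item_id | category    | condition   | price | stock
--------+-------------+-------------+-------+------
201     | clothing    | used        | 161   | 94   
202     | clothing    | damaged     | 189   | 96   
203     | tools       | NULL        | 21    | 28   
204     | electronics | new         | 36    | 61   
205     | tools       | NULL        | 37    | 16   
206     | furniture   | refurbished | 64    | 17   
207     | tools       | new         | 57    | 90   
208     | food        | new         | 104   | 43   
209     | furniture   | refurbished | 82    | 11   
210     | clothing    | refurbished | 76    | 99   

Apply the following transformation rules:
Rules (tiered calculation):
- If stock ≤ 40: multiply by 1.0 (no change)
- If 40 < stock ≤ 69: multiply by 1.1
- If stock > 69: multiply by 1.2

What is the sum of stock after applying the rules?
641.2

Step 1: Tier 1 (stock ≤ 40): 4 records, sum = 72 × 1.0 = 72.0
Step 2: Tier 2 (40 < stock ≤ 69): 2 records, sum = 104 × 1.1 = 114.4
Step 3: Tier 3 (stock > 69): 4 records, sum = 379 × 1.2 = 454.8
Step 4: Final sum = 72.0 + 114.4 + 454.8 = 641.2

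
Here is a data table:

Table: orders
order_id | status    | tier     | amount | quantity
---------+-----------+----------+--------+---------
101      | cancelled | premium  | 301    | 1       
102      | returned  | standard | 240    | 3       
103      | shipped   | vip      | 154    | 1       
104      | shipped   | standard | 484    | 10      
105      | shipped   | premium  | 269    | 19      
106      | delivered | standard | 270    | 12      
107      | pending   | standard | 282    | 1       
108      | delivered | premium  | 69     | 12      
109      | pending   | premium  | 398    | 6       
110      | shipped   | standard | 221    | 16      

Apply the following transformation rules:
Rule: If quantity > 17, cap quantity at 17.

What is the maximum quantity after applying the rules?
17

Step 1: Original maximum quantity = 19
Step 2: Apply cap at 17
Step 3: 1 records had quantity > 17 and were capped
Step 4: Maximum after transformation = 17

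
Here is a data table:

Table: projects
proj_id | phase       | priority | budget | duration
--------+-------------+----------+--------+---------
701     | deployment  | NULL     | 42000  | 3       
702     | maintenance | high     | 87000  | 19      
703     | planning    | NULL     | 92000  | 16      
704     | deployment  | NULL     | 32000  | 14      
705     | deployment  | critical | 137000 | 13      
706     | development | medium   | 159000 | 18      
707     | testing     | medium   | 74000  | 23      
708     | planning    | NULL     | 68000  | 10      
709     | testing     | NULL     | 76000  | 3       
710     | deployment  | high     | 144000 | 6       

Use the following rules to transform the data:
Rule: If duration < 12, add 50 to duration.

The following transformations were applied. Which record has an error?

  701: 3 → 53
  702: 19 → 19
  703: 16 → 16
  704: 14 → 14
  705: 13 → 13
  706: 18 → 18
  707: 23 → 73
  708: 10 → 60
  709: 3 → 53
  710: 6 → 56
Record 707 has an error. The correct transformed value should be 23, not 73.

Step 1: Check each record against the rule
Step 2: Record 707 has duration = 23
Step 3: Since 23 >= 12, the bonus should not have been applied
Step 4: Correct value = 23, but claimed value = 73
Conclusion: Record 707 has the error.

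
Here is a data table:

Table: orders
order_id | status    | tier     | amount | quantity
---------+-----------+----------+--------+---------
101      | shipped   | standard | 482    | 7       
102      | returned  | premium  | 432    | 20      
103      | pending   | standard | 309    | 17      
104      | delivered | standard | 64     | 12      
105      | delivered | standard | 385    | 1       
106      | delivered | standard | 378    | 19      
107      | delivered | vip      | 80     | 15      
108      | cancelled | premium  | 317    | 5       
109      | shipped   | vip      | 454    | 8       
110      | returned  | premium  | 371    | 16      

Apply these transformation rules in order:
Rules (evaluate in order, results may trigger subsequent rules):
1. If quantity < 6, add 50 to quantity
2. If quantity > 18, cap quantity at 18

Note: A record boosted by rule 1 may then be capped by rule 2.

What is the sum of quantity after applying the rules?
147

Step 1: Apply rule 1 to records with quantity < 6
  - 2 records get bonus of 50
  - Of these, 2 records then exceed 18 and get capped
Step 2: Apply rule 2 to records with quantity > 18
  - 2 records (original) are capped
Step 3: Calculate final sum = 147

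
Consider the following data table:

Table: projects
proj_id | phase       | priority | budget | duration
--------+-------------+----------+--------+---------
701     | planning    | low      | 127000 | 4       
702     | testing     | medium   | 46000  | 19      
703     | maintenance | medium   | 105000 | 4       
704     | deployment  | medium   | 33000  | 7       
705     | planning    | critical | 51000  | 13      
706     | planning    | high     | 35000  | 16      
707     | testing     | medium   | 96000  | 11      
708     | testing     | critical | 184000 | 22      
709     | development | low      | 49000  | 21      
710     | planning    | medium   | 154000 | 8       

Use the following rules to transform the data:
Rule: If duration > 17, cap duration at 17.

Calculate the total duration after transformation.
114

Step 1: 3 records have duration > 17
Step 2: These records originally summed to 62
Step 3: After capping: 3 × 17 = 51
Step 4: Unaffected records sum: 63
Step 5: Final sum = 51 + 63 = 114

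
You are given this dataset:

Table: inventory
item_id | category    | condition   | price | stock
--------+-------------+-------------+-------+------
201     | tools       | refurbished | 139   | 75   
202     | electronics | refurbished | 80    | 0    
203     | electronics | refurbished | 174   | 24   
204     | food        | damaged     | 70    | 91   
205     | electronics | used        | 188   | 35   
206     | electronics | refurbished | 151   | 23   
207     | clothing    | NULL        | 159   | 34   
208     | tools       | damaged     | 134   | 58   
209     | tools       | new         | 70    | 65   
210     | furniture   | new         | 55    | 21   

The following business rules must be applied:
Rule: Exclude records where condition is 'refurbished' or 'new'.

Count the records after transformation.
4

Step 1: Count records to exclude
  - 4 (refurbished) + 2 (new) = 6 records
Step 2: Total records: 10
Step 3: Remaining = 10 - 6 = 4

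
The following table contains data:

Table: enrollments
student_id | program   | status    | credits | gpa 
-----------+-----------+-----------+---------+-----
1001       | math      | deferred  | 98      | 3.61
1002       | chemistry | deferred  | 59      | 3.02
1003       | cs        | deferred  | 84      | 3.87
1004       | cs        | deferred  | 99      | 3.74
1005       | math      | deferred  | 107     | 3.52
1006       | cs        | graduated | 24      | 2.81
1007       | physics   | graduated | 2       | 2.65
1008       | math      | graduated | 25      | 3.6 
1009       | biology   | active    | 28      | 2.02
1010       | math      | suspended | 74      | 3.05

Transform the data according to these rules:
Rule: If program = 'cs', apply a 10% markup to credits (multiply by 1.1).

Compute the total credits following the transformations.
620.7

Step 1: Records with program = 'cs' have total credits = 207
Step 2: Apply multiplier: 207 × 1.1 = 227.7
Step 3: Other records total: 393
Step 4: Final sum = 227.7 + 393 = 620.7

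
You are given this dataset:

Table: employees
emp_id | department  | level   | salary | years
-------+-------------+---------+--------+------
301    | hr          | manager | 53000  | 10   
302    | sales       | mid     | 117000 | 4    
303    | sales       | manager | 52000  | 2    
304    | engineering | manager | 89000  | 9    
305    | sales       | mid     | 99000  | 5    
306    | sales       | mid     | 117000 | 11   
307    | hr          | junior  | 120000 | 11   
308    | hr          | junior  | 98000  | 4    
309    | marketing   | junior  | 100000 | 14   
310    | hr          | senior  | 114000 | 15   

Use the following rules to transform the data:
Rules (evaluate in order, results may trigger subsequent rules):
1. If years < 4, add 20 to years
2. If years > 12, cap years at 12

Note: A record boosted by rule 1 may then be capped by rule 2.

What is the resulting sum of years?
90

Step 1: Apply rule 1 to records with years < 4
  - 1 records get bonus of 20
  - Of these, 1 records then exceed 12 and get capped
Step 2: Apply rule 2 to records with years > 12
  - 2 records (original) are capped
Step 3: Calculate final sum = 90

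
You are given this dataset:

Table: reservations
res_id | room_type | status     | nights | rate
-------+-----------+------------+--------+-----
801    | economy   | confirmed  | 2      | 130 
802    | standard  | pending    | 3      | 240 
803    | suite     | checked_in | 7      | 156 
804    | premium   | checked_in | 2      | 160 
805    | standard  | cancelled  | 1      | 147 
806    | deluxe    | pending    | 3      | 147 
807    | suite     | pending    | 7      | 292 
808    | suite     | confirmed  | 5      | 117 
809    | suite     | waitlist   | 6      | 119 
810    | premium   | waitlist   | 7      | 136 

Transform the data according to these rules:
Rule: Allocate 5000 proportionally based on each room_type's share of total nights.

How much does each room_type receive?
deluxe: 348.84, economy: 232.56, premium: 1046.51, standard: 465.12, suite: 2906.98

Step 1: Calculate total nights = 43
Step 2: Calculate each room_type's proportion:
  deluxe: 3/43 = 6.98% → 348.84
  economy: 2/43 = 4.65% → 232.56
  premium: 9/43 = 20.93% → 1046.51
  standard: 4/43 = 9.30% → 465.12
  suite: 25/43 = 58.14% → 2906.98
Step 3: Verify: sum of allocations ≈ 5000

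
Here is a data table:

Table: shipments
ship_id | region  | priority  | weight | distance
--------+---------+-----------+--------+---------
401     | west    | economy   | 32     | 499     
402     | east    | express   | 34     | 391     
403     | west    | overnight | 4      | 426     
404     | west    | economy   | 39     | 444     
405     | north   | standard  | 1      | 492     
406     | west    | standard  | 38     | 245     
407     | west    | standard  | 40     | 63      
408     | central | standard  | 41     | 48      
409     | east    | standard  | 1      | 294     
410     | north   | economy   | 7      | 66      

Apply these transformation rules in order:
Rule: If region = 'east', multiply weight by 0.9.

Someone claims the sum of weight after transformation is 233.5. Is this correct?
Yes, the result is correct.

Step 1: Calculate the correct sum after transformation
Step 2: Apply multiplier 0.9 to records where region = 'east'
Step 3: Correct result = 233.5
Step 4: Claimed result = 233.5
Step 5: 233.5 = 233.5 ✓
Conclusion: The claimed result is correct.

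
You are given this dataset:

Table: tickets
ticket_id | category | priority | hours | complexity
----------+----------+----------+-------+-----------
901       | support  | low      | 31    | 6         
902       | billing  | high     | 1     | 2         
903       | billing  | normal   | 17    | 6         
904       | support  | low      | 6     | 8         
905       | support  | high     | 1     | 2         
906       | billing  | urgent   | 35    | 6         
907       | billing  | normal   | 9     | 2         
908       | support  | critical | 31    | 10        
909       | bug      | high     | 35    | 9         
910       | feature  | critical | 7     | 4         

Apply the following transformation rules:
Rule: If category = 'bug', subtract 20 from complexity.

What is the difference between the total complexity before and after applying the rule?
20

Step 1: Original sum of complexity = 55
Step 2: 1 records have category = 'bug'
Step 3: Each affected record changes by -20
Step 4: Total change = 1 × -20 = -20
Step 5: New sum = 55 + -20 = 35
Step 6: Difference = |35 - 55| = 20
        (Sum decreased by 20)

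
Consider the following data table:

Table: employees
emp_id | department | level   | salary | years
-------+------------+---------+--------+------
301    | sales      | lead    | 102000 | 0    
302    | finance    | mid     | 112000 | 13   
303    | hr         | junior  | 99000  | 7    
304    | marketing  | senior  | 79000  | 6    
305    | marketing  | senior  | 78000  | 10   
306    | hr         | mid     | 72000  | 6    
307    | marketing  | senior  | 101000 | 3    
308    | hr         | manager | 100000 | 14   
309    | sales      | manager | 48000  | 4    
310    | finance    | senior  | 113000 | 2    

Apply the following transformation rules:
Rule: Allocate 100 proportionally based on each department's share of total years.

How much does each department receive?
finance: 23.08, hr: 41.54, marketing: 29.23, sales: 6.15

Step 1: Calculate total years = 65
Step 2: Calculate each department's proportion:
  finance: 15/65 = 23.08% → 23.08
  hr: 27/65 = 41.54% → 41.54
  marketing: 19/65 = 29.23% → 29.23
  sales: 4/65 = 6.15% → 6.15
Step 3: Verify: sum of allocations ≈ 100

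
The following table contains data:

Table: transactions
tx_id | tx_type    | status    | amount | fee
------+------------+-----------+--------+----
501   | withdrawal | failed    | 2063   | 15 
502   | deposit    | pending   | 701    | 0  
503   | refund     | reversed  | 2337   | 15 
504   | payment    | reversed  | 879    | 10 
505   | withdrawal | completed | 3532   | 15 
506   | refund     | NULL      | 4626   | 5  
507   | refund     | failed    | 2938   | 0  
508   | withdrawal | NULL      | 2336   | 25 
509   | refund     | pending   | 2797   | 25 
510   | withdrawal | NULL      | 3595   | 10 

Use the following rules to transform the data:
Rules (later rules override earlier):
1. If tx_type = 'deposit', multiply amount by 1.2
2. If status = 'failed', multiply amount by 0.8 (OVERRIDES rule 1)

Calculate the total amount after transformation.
24944.0

Step 1: Rule 2 takes priority for records with status = 'failed'
  - 2 records: 5001 × 0.8 = 4000.8
Step 2: Rule 1 applies to remaining records with tx_type = 'deposit'
  - 1 records: 701 × 1.2 = 841.2
Step 3: Other records unchanged: 20102
Step 4: Final sum = 4000.8 + 841.2 + 20102 = 24944.0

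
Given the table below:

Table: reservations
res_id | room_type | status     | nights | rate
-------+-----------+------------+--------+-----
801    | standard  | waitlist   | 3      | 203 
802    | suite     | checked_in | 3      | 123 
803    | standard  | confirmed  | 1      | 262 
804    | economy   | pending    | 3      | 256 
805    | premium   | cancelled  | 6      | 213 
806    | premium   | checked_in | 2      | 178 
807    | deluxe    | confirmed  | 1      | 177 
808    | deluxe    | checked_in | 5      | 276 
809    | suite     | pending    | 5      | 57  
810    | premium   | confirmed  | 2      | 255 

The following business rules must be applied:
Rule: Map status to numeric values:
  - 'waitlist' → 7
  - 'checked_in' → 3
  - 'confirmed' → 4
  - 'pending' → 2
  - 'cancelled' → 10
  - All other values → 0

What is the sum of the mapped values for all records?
42

Step 1: Apply mapping to each record
Step 2: Count by status:
  'waitlist': 1 records × 7 = 7
  'checked_in': 3 records × 3 = 9
  'confirmed': 3 records × 4 = 12
  'pending': 2 records × 2 = 4
  'cancelled': 1 records × 10 = 10
Step 3: Sum all mapped values = 42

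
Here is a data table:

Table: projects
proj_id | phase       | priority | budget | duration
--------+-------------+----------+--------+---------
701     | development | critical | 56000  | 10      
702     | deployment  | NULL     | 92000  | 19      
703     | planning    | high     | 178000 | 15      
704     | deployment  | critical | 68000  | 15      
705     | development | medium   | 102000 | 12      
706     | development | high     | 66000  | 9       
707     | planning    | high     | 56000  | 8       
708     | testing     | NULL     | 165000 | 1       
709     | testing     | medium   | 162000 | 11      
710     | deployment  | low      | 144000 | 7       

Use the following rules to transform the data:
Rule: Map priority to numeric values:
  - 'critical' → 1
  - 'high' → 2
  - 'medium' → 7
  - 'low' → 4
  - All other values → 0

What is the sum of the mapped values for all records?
26

Step 1: Apply mapping to each record
Step 2: Count by status:
  'critical': 2 records × 1 = 2
  'high': 3 records × 2 = 6
  'medium': 2 records × 7 = 14
  'low': 1 records × 4 = 4
Step 3: Sum all mapped values = 26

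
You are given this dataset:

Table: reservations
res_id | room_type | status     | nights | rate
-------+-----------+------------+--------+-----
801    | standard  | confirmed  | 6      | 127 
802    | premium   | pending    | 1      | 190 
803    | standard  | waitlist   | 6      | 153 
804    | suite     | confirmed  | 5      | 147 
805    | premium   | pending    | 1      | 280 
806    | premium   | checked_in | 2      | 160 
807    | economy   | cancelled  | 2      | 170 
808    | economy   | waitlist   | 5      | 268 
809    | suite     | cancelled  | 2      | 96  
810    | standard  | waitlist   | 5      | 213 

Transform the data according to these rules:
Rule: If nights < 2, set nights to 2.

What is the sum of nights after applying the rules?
37

Step 1: 2 records have nights < 2
Step 2: These records originally summed to 2
Step 3: After setting to minimum: 2 × 2 = 4
Step 4: Unaffected records sum: 33
Step 5: Final sum = 4 + 33 = 37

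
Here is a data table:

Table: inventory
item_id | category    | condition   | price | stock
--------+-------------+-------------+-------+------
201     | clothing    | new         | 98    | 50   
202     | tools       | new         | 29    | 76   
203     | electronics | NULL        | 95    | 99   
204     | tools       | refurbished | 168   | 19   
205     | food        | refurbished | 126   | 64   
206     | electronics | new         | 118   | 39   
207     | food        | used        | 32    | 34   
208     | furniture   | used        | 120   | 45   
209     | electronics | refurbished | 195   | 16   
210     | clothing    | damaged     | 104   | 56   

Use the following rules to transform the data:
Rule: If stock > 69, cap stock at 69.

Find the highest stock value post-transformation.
69

Step 1: Original maximum stock = 99
Step 2: Apply cap at 69
Step 3: 2 records had stock > 69 and were capped
Step 4: Maximum after transformation = 69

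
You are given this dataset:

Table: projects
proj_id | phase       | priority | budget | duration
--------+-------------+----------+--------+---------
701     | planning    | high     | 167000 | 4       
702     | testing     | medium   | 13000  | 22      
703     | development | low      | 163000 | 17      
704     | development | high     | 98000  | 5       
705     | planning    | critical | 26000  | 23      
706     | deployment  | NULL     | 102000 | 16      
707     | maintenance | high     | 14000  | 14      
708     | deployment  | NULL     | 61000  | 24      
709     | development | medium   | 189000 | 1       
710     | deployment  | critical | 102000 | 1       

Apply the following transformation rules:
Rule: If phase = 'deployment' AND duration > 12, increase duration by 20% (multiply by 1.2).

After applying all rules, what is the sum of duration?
135.0

Step 1: Find records where phase = 'deployment' AND duration > 12
Step 2: 2 records match, summing to 40
Step 3: After multiplier: 40 × 1.2 = 48.0
Step 4: Unaffected records sum: 87
Step 5: Final sum = 48.0 + 87 = 135.0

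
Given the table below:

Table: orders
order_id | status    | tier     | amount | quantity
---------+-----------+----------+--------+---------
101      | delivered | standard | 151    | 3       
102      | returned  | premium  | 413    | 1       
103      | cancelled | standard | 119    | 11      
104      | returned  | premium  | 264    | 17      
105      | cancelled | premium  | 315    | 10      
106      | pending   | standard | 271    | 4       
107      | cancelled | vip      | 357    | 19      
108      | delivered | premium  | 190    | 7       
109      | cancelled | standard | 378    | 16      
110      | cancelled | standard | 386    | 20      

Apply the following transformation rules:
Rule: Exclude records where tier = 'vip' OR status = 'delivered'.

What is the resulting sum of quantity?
79

Step 1: Find records where tier = 'vip' OR status = 'delivered'
Step 2: 3 records match, summing to 29
Step 3: Original sum: 108
Step 4: Remaining sum = 108 - 29 = 79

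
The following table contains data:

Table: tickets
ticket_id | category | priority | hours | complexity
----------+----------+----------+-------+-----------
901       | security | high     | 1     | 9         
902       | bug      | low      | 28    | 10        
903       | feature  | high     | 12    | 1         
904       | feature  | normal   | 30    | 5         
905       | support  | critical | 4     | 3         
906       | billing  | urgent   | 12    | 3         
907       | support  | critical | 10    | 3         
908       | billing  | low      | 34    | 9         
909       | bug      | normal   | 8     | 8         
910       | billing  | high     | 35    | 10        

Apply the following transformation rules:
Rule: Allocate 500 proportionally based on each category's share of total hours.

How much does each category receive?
billing: 232.76, bug: 103.45, feature: 120.69, security: 2.87, support: 40.23

Step 1: Calculate total hours = 174
Step 2: Calculate each category's proportion:
  billing: 81/174 = 46.55% → 232.76
  bug: 36/174 = 20.69% → 103.45
  feature: 42/174 = 24.14% → 120.69
  security: 1/174 = 0.57% → 2.87
  support: 14/174 = 8.05% → 40.23
Step 3: Verify: sum of allocations ≈ 500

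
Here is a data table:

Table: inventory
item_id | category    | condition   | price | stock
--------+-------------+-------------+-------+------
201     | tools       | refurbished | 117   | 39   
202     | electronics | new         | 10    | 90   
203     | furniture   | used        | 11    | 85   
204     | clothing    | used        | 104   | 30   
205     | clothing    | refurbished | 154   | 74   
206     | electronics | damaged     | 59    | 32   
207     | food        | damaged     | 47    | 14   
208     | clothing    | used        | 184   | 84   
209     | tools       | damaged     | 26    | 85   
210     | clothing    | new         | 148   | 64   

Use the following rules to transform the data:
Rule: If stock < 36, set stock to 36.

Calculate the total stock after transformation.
629

Step 1: 3 records have stock < 36
Step 2: These records originally summed to 76
Step 3: After setting to minimum: 3 × 36 = 108
Step 4: Unaffected records sum: 521
Step 5: Final sum = 108 + 521 = 629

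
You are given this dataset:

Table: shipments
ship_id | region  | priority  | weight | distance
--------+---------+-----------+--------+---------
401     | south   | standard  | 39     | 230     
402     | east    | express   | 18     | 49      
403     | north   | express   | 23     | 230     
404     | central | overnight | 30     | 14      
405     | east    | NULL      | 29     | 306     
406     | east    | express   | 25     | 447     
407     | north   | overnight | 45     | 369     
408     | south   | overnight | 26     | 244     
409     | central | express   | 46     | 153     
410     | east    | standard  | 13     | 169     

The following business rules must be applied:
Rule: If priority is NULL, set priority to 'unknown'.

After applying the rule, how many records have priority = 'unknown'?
1

Step 1: Count records where priority IS NULL
Step 2: Found 1 records with NULL priority
Step 3: These records will have priority set to 'unknown'
Step 4: Records already having priority = 'unknown': 0
Step 5: Answer: 1 + 0 = 1 records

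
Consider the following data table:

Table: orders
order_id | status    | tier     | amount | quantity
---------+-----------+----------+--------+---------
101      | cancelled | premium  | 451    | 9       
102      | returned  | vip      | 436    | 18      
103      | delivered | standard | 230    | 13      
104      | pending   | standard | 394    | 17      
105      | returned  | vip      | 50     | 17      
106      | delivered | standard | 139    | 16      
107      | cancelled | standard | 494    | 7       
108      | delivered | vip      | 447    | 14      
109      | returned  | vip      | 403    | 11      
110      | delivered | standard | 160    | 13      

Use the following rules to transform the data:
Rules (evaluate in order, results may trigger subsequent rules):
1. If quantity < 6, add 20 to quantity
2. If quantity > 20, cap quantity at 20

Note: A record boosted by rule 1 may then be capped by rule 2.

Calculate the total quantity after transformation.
135

Step 1: Apply rule 1 to records with quantity < 6
  - 0 records get bonus of 20
  - Of these, 0 records then exceed 20 and get capped
Step 2: Apply rule 2 to records with quantity > 20
  - 0 records (original) are capped
Step 3: Calculate final sum = 135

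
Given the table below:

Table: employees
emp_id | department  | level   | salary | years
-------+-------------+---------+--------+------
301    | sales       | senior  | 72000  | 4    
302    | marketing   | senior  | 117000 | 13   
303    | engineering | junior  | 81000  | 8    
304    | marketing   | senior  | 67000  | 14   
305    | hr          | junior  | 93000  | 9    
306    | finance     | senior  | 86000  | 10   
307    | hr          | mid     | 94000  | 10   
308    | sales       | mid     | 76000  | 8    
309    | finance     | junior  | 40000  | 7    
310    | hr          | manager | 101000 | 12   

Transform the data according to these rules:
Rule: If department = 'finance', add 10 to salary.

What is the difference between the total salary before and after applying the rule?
20

Step 1: Original sum of salary = 827000
Step 2: 2 records have department = 'finance'
Step 3: Each affected record changes by 10
Step 4: Total change = 2 × 10 = 20
Step 5: New sum = 827000 + 20 = 827020
Step 6: Difference = |827020 - 827000| = 20
        (Sum increased by 20)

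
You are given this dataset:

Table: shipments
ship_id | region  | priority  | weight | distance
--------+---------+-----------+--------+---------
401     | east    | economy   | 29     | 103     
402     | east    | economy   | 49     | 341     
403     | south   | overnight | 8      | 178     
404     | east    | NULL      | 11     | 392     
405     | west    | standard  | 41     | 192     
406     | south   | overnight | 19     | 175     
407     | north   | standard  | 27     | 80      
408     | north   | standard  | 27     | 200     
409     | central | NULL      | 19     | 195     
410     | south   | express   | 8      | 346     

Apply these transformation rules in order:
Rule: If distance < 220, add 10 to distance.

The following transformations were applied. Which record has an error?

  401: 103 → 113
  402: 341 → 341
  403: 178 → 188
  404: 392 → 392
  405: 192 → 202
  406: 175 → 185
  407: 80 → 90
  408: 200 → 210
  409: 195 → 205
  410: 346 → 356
Record 410 has an error. The correct transformed value should be 346, not 356.

Step 1: Check each record against the rule
Step 2: Record 410 has distance = 346
Step 3: Since 346 >= 220, the bonus should not have been applied
Step 4: Correct value = 346, but claimed value = 356
Conclusion: Record 410 has the error.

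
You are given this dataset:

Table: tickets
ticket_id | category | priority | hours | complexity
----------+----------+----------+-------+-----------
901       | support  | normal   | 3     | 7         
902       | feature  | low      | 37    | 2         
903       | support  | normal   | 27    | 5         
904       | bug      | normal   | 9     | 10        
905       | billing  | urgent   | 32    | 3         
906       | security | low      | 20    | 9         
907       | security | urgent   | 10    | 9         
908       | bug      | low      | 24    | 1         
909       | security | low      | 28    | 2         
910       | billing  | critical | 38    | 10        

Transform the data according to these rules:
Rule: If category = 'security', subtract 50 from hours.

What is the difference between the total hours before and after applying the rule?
150

Step 1: Original sum of hours = 228
Step 2: 3 records have category = 'security'
Step 3: Each affected record changes by -50
Step 4: Total change = 3 × -50 = -150
Step 5: New sum = 228 + -150 = 78
Step 6: Difference = |78 - 228| = 150
        (Sum decreased by 150)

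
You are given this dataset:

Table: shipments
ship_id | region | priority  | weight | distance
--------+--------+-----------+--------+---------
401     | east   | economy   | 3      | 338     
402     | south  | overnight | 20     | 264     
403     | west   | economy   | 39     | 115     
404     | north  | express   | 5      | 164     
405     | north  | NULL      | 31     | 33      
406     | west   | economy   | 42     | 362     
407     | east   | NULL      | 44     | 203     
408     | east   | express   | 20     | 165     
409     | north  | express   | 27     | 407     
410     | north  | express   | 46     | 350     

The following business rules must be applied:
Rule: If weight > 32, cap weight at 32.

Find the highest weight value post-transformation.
32

Step 1: Original maximum weight = 46
Step 2: Apply cap at 32
Step 3: 4 records had weight > 32 and were capped
Step 4: Maximum after transformation = 32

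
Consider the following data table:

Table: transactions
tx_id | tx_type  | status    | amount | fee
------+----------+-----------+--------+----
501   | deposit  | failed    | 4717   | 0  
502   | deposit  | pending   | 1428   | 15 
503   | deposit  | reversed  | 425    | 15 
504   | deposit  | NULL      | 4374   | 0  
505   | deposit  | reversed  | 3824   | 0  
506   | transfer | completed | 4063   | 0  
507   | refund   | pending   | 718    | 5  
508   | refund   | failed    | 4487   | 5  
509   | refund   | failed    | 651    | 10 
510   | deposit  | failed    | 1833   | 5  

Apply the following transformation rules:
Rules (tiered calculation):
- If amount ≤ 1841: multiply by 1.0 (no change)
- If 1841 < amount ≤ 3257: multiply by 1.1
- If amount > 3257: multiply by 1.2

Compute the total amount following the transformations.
30813.0

Step 1: Tier 1 (amount ≤ 1841): 5 records, sum = 5055 × 1.0 = 5055.0
Step 2: Tier 2 (1841 < amount ≤ 3257): 0 records, sum = 0 × 1.1 = 0.0
Step 3: Tier 3 (amount > 3257): 5 records, sum = 21465 × 1.2 = 25758.0
Step 4: Final sum = 5055.0 + 0.0 + 25758.0 = 30813.0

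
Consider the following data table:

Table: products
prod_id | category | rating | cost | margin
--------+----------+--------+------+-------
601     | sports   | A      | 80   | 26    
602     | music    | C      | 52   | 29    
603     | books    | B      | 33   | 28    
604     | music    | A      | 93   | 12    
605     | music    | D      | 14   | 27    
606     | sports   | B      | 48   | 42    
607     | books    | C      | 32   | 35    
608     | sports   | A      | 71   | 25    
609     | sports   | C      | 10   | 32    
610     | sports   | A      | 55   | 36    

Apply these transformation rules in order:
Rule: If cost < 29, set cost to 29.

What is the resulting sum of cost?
522

Step 1: 2 records have cost < 29
Step 2: These records originally summed to 24
Step 3: After setting to minimum: 2 × 29 = 58
Step 4: Unaffected records sum: 464
Step 5: Final sum = 58 + 464 = 522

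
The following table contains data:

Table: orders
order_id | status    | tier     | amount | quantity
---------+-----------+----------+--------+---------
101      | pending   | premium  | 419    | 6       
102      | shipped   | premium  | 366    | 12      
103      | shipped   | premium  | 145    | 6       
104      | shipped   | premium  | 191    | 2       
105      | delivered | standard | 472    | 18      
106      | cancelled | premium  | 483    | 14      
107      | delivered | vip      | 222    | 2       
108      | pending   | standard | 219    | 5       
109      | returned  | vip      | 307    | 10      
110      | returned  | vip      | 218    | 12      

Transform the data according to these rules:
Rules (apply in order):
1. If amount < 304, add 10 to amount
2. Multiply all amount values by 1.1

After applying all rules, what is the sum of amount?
3401.2

Step 1: Apply Rule 1 - Add 10 to records with amount < 304
  - 5 records affected: 995 + (5 × 10) = 1045
  - Unaffected records: 2047
  - Sum after Rule 1: 3092
Step 2: Apply Rule 2 - Multiply all by 1.1
  - 3092 × 1.1 = 3401.2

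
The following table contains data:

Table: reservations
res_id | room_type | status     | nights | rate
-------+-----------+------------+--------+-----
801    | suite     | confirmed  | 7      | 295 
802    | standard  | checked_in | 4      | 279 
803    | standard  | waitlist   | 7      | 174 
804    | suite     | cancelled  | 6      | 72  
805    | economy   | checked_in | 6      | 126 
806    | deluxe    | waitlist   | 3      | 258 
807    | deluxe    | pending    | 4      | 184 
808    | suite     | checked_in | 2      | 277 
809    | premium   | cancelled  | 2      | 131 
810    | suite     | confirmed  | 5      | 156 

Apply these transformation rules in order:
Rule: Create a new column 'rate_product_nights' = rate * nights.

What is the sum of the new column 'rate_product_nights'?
8693

Step 1: For each record, compute rate * nights
Example calculations:
  295 * 7 = 2065
  279 * 4 = 1116
  174 * 7 = 1218
  ...
Step 2: Sum all derived values
Step 3: Total = 8693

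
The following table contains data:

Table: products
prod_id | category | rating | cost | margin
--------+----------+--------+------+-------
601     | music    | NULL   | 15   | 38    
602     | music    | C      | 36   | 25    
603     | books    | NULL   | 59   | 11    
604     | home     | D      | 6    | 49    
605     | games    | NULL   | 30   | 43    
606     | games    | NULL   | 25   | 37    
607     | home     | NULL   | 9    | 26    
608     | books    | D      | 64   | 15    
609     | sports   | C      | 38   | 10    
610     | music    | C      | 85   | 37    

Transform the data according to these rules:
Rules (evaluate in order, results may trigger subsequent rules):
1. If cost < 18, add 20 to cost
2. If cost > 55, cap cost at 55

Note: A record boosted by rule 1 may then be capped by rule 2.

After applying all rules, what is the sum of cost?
384

Step 1: Apply rule 1 to records with cost < 18
  - 3 records get bonus of 20
  - Of these, 0 records then exceed 55 and get capped
Step 2: Apply rule 2 to records with cost > 55
  - 3 records (original) are capped
Step 3: Calculate final sum = 384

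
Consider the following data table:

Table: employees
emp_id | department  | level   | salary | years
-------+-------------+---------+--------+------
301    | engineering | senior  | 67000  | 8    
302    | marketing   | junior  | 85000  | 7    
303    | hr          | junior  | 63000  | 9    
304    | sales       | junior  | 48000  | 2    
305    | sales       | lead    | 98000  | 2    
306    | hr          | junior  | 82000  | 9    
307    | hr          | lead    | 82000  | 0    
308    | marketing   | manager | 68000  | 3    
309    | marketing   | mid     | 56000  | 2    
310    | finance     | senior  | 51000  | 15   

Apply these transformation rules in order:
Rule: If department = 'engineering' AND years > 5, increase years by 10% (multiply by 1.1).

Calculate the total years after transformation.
57.8

Step 1: Find records where department = 'engineering' AND years > 5
Step 2: 1 records match, summing to 8
Step 3: After multiplier: 8 × 1.1 = 8.8
Step 4: Unaffected records sum: 49
Step 5: Final sum = 8.8 + 49 = 57.8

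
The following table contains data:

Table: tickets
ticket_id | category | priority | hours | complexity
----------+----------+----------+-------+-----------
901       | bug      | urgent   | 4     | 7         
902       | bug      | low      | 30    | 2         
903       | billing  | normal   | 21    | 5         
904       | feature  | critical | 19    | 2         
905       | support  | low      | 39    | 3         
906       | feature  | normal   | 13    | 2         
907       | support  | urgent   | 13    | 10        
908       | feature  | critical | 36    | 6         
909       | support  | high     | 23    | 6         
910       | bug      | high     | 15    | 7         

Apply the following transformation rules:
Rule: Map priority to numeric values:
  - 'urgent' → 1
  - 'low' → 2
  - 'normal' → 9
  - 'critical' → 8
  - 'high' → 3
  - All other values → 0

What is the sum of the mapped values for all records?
46

Step 1: Apply mapping to each record
Step 2: Count by status:
  'urgent': 2 records × 1 = 2
  'low': 2 records × 2 = 4
  'normal': 2 records × 9 = 18
  'critical': 2 records × 8 = 16
  'high': 2 records × 3 = 6
Step 3: Sum all mapped values = 46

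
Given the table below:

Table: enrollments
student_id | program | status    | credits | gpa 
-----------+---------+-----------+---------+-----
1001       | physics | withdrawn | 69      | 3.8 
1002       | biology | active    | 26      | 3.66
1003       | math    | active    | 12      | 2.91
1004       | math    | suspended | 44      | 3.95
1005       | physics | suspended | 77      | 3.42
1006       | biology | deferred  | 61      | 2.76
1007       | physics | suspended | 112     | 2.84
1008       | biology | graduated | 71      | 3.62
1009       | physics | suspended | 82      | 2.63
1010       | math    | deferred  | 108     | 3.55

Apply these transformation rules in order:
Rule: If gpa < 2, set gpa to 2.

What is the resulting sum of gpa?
33.14

Step 1: 0 records have gpa < 2
Step 2: These records originally summed to 0
Step 3: After setting to minimum: 0 × 2 = 0
Step 4: Unaffected records sum: 33.14
Step 5: Final sum = 0 + 33.14 = 33.14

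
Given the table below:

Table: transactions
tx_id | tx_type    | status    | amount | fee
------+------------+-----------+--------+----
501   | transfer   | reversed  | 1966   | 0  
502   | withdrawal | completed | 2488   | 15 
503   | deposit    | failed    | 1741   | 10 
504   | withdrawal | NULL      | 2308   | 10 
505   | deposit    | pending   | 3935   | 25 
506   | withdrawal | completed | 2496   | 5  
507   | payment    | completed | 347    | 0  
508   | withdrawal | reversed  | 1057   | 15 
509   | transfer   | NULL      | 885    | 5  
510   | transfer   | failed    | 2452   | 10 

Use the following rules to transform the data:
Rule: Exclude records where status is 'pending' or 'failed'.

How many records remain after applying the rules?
7

Step 1: Count records to exclude
  - 1 (pending) + 2 (failed) = 3 records
Step 2: Total records: 10
Step 3: Remaining = 10 - 3 = 7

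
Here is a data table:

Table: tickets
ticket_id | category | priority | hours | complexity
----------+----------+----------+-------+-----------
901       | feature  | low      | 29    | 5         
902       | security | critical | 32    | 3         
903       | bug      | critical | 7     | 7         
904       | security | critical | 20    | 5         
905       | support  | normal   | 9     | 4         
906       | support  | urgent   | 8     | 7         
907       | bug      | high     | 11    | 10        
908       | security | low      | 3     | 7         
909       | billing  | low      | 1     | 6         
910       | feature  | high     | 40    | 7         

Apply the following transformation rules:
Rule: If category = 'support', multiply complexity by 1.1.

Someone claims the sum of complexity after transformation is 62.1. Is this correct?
Yes, the result is correct.

Step 1: Calculate the correct sum after transformation
Step 2: Apply multiplier 1.1 to records where category = 'support'
Step 3: Correct result = 62.1
Step 4: Claimed result = 62.1
Step 5: 62.1 = 62.1 ✓
Conclusion: The claimed result is correct.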